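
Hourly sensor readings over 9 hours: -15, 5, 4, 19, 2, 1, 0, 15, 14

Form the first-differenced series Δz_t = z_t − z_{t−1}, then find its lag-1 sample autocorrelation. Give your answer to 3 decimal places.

-0.339

First differences Δz: 20, -1, 15, -17, -1, -1, 15, -1
Mean of differences = 3.6250
Numerator Σ(Δz_t−Δz̄)(Δz_{t+1}−Δz̄) = -351.3906
Denominator Σ(Δz_t−Δz̄)² = 1037.8750
r_1(Δz) = -351.3906 / 1037.8750 = -0.339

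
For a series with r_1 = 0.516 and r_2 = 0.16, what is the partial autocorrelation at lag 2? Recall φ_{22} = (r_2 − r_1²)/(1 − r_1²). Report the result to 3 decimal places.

-0.145

φ_{22} = (r_2 − r_1²) / (1 − r_1²)
r_1² = (0.516)² = 0.266256
Numerator = 0.16 − 0.2663 = -0.1063; denominator = 1 − 0.2663 = 0.7337
φ_{22} = -0.1063 / 0.7337 = -0.145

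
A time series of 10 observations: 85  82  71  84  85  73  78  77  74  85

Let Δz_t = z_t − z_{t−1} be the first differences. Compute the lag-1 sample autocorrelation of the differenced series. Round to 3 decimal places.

-0.340

First differences Δz: -3, -11, 13, 1, -12, 5, -1, -3, 11
Mean of differences = 0.0000
Numerator Σ(Δz_t−Δz̄)(Δz_{t+1}−Δz̄) = -204.0000
Denominator Σ(Δz_t−Δz̄)² = 600.0000
r_1(Δz) = -204.0000 / 600.0000 = -0.340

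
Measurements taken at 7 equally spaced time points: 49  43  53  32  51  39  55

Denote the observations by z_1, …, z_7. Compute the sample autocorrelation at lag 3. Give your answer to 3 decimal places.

Mean z̄ = (49 + 43 + 53 + 32 + 51 + 39 + 55)/7 = 46.0000
Deviations from mean: 3.0000, -3.0000, 7.0000, -14.0000, 5.0000, -7.0000, 9.0000
Σ(z_t−z̄)(z_{t+3}−z̄) = (-42.0000) + (-15.0000) + (-49.0000) + (-126.0000) = -232.0000
Denominator Σ(z_t−z̄)² = 418.0000
r_3 = -232.0000 / 418.0000 = -0.555

-0.555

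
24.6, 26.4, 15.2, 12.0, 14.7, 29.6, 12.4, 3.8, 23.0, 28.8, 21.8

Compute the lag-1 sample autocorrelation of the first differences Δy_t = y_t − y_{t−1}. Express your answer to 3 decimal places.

-0.130

First differences Δy: 1.8, -11.2, -3.2, 2.7, 14.9, -17.2, -8.6, 19.2, 5.8, -7.0
Mean of differences = -0.2800
Numerator Σ(Δy_t−Δȳ)(Δy_{t+1}−Δȳ) = -154.8564
Denominator Σ(Δy_t−Δȳ)² = 1188.5160
r_1(Δy) = -154.8564 / 1188.5160 = -0.130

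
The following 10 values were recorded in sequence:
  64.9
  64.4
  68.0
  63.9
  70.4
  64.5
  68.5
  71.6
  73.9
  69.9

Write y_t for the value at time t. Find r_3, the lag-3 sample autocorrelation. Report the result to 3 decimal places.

Mean ȳ = (64.9 + 64.4 + 68.0 + 63.9 + 70.4 + 64.5 + 68.5 + 71.6 + 73.9 + 69.9)/10 = 68.0000
Numerator Σ_{t=1}^{7}(y_t−ȳ)(y_{t+3}−ȳ) = -9.0400
Denominator Σ(y_t−ȳ)² = 109.0200
r_3 = -9.0400 / 109.0200 = -0.083

-0.083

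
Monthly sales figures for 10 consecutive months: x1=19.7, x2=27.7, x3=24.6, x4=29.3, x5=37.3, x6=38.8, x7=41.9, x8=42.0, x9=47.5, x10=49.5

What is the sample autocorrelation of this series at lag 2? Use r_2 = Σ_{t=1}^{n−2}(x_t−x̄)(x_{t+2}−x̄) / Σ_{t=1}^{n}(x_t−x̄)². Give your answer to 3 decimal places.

0.421

Mean x̄ = (19.7 + 27.7 + 24.6 + 29.3 + 37.3 + 38.8 + 41.9 + 42.0 + 47.5 + 49.5)/10 = 35.8300
Numerator Σ_{t=1}^{8}(x_t−x̄)(x_{t+2}−x̄) = 380.7552
Denominator Σ(x_t−x̄)² = 903.9810
r_2 = 380.7552 / 903.9810 = 0.421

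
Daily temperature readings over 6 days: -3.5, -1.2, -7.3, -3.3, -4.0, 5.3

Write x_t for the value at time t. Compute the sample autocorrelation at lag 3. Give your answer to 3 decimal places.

-0.433

Mean x̄ = (-3.5 − 1.2 − 7.3 − 3.3 − 4.0 + 5.3)/6 = -2.3333
Numerator Σ_{t=1}^{3}(x_t−x̄)(x_{t+3}−x̄) = -38.6733
Denominator Σ(x_t−x̄)² = 89.2933
r_3 = -38.6733 / 89.2933 = -0.433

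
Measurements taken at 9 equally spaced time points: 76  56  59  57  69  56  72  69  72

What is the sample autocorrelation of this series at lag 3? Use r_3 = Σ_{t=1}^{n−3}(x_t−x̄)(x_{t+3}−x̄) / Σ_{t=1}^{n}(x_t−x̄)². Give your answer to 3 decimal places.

-0.335

Mean x̄ = (76 + 56 + 59 + 57 + 69 + 56 + 72 + 69 + 72)/9 = 65.1111
Σ(x_t−x̄)(x_{t+3}−x̄) = (-88.3210) + (-35.4321) + (55.6790) + (-55.8765) + (15.1235) + (-62.7654) = -171.5926
Denominator Σ(x_t−x̄)² = 512.8889
r_3 = -171.5926 / 512.8889 = -0.335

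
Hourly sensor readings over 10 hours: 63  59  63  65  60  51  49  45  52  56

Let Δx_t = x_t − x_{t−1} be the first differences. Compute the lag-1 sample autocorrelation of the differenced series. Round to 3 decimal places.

0.212

First differences Δx: -4, 4, 2, -5, -9, -2, -4, 7, 4
Mean of differences = -0.7778
Numerator Σ(Δx_t−Δx̄)(Δx_{t+1}−Δx̄) = 46.9506
Denominator Σ(Δx_t−Δx̄)² = 221.5556
r_1(Δx) = 46.9506 / 221.5556 = 0.212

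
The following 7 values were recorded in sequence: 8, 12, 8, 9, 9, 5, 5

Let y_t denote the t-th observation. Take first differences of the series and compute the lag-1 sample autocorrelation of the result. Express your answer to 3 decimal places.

First differences Δy: 4, -4, 1, 0, -4, 0
Mean of differences = -0.5000
Numerator Σ(Δy_t−Δȳ)(Δy_{t+1}−Δȳ) = -23.7500
Denominator Σ(Δy_t−Δȳ)² = 47.5000
r_1(Δy) = -23.7500 / 47.5000 = -0.500

-0.500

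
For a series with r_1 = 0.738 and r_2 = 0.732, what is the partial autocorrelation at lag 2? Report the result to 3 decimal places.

0.411

φ_{22} = (r_2 − r_1²) / (1 − r_1²)
r_1² = (0.738)² = 0.544644
Numerator = 0.732 − 0.5446 = 0.1874; denominator = 1 − 0.5446 = 0.4554
φ_{22} = 0.1874 / 0.4554 = 0.411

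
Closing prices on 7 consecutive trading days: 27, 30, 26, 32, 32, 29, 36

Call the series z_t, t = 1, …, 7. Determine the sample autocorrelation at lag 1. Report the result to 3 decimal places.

-0.170

Mean z̄ = (27 + 30 + 26 + 32 + 32 + 29 + 36)/7 = 30.2857
Deviations from mean: -3.2857, -0.2857, -4.2857, 1.7143, 1.7143, -1.2857, 5.7143
Σ(z_t−z̄)(z_{t+1}−z̄) = (0.9388) + (1.2245) + (-7.3469) + (2.9388) + (-2.2041) + (-7.3469) = -11.7959
Denominator Σ(z_t−z̄)² = 69.4286
r_1 = -11.7959 / 69.4286 = -0.170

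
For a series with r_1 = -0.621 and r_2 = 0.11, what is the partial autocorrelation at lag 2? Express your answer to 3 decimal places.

-0.449

φ_{22} = (r_2 − r_1²) / (1 − r_1²)
r_1² = (-0.621)² = 0.385641
Numerator = 0.11 − 0.3856 = -0.2756; denominator = 1 − 0.3856 = 0.6144
φ_{22} = -0.2756 / 0.6144 = -0.449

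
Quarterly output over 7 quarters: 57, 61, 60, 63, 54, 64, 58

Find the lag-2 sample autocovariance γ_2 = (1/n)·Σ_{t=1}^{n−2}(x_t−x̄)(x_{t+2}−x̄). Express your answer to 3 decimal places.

3.621

Mean x̄ = (57 + 61 + 60 + 63 + 54 + 64 + 58)/7 = 59.5714
Σ_{t=1}^{5}(x_t−x̄)(x_{t+2}−x̄) = 25.3469
γ_2 = 25.3469 / 7 = 3.621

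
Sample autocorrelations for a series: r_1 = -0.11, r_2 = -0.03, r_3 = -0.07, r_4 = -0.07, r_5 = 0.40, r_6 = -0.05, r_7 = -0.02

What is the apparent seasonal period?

5

The largest autocorrelation is r_5 = 0.40; the remaining lags stay at or below -0.02.
The dominant spike at lag 5 indicates a seasonal period of 5.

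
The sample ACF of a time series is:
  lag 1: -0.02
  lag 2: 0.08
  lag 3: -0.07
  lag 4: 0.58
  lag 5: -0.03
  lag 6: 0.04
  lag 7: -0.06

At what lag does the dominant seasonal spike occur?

4

The largest autocorrelation is r_4 = 0.58; the remaining lags stay at or below 0.08.
The dominant spike at lag 4 indicates a seasonal period of 4.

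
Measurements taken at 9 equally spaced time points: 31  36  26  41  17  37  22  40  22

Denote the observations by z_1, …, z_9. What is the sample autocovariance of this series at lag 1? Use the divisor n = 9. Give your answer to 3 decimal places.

-57.117

Mean z̄ = (31 + 36 + 26 + 41 + 17 + 37 + 22 + 40 + 22)/9 = 30.2222
Σ_{t=1}^{8}(z_t−z̄)(z_{t+1}−z̄) = -514.0494
γ_1 = -514.0494 / 9 = -57.117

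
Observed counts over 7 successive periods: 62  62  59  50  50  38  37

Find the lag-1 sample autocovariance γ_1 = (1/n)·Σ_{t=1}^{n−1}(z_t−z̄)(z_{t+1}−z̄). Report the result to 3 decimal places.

Mean z̄ = (62 + 62 + 59 + 50 + 50 + 38 + 37)/7 = 51.1429
Deviations: 10.8571, 10.8571, 7.8571, -1.1429, -1.1429, -13.1429, -14.1429
Σ_{t=1}^{6}(z_t−z̄)(z_{t+1}−z̄) = 396.4082
γ_1 = 396.4082 / 7 = 56.630

56.630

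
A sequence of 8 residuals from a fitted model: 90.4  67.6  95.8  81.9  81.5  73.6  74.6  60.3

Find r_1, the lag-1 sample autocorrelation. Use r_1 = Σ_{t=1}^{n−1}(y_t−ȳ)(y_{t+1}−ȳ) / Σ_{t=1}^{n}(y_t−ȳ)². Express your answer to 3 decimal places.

-0.182

Mean ȳ = (90.4 + 67.6 + 95.8 + 81.9 + 81.5 + 73.6 + 74.6 + 60.3)/8 = 78.2125
Deviations from mean: 12.1875, -10.6125, 17.5875, 3.6875, 3.2875, -4.6125, -3.6125, -17.9125
Σ(y_t−ȳ)(y_{t+1}−ȳ) = (-129.3398) + (-186.6473) + (64.8539) + (12.1227) + (-15.1636) + (16.6627) + (64.7089) = -172.8027
Denominator Σ(y_t−ȳ)² = 950.0688
r_1 = -172.8027 / 950.0688 = -0.182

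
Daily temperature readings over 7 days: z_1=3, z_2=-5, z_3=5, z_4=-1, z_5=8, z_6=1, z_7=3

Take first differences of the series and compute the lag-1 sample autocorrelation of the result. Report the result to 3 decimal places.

-0.811

First differences Δz: -8, 10, -6, 9, -7, 2
Mean of differences = 0.0000
Numerator Σ(Δz_t−Δz̄)(Δz_{t+1}−Δz̄) = -271.0000
Denominator Σ(Δz_t−Δz̄)² = 334.0000
r_1(Δz) = -271.0000 / 334.0000 = -0.811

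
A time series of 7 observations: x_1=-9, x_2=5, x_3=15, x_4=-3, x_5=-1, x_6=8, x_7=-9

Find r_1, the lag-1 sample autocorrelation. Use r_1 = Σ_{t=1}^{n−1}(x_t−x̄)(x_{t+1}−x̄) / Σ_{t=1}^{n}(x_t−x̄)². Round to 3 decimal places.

Mean x̄ = (-9 + 5 + 15 − 3 − 1 + 8 − 9)/7 = 0.8571
Deviations from mean: -9.8571, 4.1429, 14.1429, -3.8571, -1.8571, 7.1429, -9.8571
Σ(x_t−x̄)(x_{t+1}−x̄) = (-40.8367) + (58.5918) + (-54.5510) + (7.1633) + (-13.2653) + (-70.4082) = -113.3061
Denominator Σ(x_t−x̄)² = 480.8571
r_1 = -113.3061 / 480.8571 = -0.236

-0.236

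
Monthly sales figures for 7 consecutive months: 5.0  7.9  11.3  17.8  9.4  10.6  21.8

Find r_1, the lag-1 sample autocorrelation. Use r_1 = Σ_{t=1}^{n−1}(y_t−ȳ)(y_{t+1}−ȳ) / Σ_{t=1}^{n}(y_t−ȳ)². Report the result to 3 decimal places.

Mean ȳ = (5.0 + 7.9 + 11.3 + 17.8 + 9.4 + 10.6 + 21.8)/7 = 11.9714
Numerator Σ_{t=1}^{6}(y_t−ȳ)(y_{t+1}−ȳ) = 2.2635
Denominator Σ(y_t−ȳ)² = 204.6943
r_1 = 2.2635 / 204.6943 = 0.011

0.011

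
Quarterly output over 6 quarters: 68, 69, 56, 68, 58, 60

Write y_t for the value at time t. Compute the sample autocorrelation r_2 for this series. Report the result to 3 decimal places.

0.090

Mean ȳ = (68 + 69 + 56 + 68 + 58 + 60)/6 = 63.1667
Deviations from mean: 4.8333, 5.8333, -7.1667, 4.8333, -5.1667, -3.1667
Numerator Σ_{t=1}^{4}(y_t−ȳ)(y_{t+2}−ȳ) = 15.2778
Denominator Σ(y_t−ȳ)² = 168.8333
r_2 = 15.2778 / 168.8333 = 0.090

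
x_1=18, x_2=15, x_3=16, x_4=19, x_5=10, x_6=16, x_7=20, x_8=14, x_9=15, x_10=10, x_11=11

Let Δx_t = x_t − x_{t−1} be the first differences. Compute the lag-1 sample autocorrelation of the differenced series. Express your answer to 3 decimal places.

-0.481

First differences Δx: -3, 1, 3, -9, 6, 4, -6, 1, -5, 1
Mean of differences = -0.7000
Numerator Σ(Δx_t−Δx̄)(Δx_{t+1}−Δx̄) = -100.9900
Denominator Σ(Δx_t−Δx̄)² = 210.1000
r_1(Δx) = -100.9900 / 210.1000 = -0.481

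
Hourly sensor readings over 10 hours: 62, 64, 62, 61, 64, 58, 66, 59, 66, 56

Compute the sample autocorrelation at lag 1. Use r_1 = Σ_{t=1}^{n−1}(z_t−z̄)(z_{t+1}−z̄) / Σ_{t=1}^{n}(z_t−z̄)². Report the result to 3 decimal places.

Mean z̄ = (62 + 64 + 62 + 61 + 64 + 58 + 66 + 59 + 66 + 56)/10 = 61.8000
Numerator Σ_{t=1}^{9}(z_t−z̄)(z_{t+1}−z̄) = -73.2400
Denominator Σ(z_t−z̄)² = 101.6000
r_1 = -73.2400 / 101.6000 = -0.721

-0.721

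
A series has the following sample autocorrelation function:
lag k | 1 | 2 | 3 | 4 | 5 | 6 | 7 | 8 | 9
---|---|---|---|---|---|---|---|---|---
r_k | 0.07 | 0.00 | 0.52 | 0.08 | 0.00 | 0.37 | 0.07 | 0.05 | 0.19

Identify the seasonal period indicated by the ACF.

The largest autocorrelation is r_3 = 0.52, with weaker echoes at lags 6 (0.37) and 9 (0.19); the remaining lags stay at or below 0.08.
The dominant spike at lag 3 indicates a seasonal period of 3.

3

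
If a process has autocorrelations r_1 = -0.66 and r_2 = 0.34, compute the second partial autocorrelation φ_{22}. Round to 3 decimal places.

φ_{22} = (r_2 − r_1²) / (1 − r_1²)
r_1² = (-0.66)² = 0.4356
Numerator = 0.34 − 0.4356 = -0.0956; denominator = 1 − 0.4356 = 0.5644
φ_{22} = -0.0956 / 0.5644 = -0.169

-0.169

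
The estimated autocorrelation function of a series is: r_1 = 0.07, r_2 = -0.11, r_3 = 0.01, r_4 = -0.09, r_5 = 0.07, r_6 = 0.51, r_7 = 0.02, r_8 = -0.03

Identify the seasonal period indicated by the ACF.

6

The largest autocorrelation is r_6 = 0.51; the remaining lags stay at or below 0.07.
The dominant spike at lag 6 indicates a seasonal period of 6.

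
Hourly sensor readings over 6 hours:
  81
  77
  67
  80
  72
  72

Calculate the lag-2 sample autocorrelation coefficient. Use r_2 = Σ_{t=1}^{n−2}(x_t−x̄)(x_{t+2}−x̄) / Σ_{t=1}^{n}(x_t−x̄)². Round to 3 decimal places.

-0.201

Mean x̄ = (81 + 77 + 67 + 80 + 72 + 72)/6 = 74.8333
Σ(x_t−x̄)(x_{t+2}−x̄) = (-48.3056) + (11.1944) + (22.1944) + (-14.6389) = -29.5556
Denominator Σ(x_t−x̄)² = 146.8333
r_2 = -29.5556 / 146.8333 = -0.201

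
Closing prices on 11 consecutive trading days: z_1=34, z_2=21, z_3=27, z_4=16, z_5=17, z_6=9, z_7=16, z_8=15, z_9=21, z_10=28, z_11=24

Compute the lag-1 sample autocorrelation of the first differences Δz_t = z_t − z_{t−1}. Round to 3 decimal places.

First differences Δz: -13, 6, -11, 1, -8, 7, -1, 6, 7, -4
Mean of differences = -1.0000
Numerator Σ(Δz_t−Δz̄)(Δz_{t+1}−Δz̄) = -212.0000
Denominator Σ(Δz_t−Δz̄)² = 532.0000
r_1(Δz) = -212.0000 / 532.0000 = -0.398

-0.398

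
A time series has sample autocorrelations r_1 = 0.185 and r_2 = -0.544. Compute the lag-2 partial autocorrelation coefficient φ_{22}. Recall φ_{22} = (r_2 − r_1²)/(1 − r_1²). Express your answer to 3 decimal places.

φ_{22} = (r_2 − r_1²) / (1 − r_1²)
r_1² = (0.185)² = 0.034225
Numerator = -0.544 − 0.0342 = -0.5782; denominator = 1 − 0.0342 = 0.9658
φ_{22} = -0.5782 / 0.9658 = -0.599

-0.599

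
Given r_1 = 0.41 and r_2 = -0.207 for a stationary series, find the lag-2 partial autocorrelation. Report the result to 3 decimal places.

φ_{22} = (r_2 − r_1²) / (1 − r_1²)
r_1² = (0.41)² = 0.1681
Numerator = -0.207 − 0.1681 = -0.3751; denominator = 1 − 0.1681 = 0.8319
φ_{22} = -0.3751 / 0.8319 = -0.451

-0.451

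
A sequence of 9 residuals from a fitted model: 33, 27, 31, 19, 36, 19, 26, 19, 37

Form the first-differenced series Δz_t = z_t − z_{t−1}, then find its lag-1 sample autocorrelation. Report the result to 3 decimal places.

First differences Δz: -6, 4, -12, 17, -17, 7, -7, 18
Mean of differences = 0.5000
Numerator Σ(Δz_t−Δz̄)(Δz_{t+1}−Δz̄) = -855.2500
Denominator Σ(Δz_t−Δz̄)² = 1194.0000
r_1(Δz) = -855.2500 / 1194.0000 = -0.716

-0.716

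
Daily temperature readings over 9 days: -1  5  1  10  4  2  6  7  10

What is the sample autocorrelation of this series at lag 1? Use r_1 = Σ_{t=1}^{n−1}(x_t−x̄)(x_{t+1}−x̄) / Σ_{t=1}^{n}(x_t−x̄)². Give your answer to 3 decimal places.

Mean x̄ = (-1 + 5 + 1 + 10 + 4 + 2 + 6 + 7 + 10)/9 = 4.8889
Numerator Σ_{t=1}^{8}(x_t−x̄)(x_{t+1}−x̄) = -13.0123
Denominator Σ(x_t−x̄)² = 116.8889
r_1 = -13.0123 / 116.8889 = -0.111

-0.111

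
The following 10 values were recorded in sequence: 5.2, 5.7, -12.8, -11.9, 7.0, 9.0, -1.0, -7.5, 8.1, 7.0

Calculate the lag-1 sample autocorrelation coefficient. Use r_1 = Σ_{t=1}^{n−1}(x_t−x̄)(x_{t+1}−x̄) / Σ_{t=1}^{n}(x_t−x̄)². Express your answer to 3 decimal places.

0.130

Mean x̄ = (5.2 + 5.7 − 12.8 − 11.9 + 7.0 + 9.0 − 1.0 − 7.5 + 8.1 + 7.0)/10 = 0.8800
Numerator Σ_{t=1}^{9}(x_t−x̄)(x_{t+1}−x̄) = 85.3676
Denominator Σ(x_t−x̄)² = 659.0960
r_1 = 85.3676 / 659.0960 = 0.130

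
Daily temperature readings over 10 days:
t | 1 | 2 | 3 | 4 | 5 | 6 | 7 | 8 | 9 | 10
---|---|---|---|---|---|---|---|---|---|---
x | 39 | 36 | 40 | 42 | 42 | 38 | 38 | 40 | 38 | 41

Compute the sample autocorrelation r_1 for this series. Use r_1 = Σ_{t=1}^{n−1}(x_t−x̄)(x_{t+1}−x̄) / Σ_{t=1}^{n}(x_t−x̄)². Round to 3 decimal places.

0.059

Mean x̄ = (39 + 36 + 40 + 42 + 42 + 38 + 38 + 40 + 38 + 41)/10 = 39.4000
Numerator Σ_{t=1}^{9}(x_t−x̄)(x_{t+1}−x̄) = 2.0400
Denominator Σ(x_t−x̄)² = 34.4000
r_1 = 2.0400 / 34.4000 = 0.059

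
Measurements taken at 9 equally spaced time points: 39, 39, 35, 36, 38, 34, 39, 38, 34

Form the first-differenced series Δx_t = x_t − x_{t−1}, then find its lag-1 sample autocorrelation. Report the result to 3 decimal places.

-0.422

First differences Δx: 0, -4, 1, 2, -4, 5, -1, -4
Mean of differences = -0.6250
Numerator Σ(Δx_t−Δx̄)(Δx_{t+1}−Δx̄) = -32.0156
Denominator Σ(Δx_t−Δx̄)² = 75.8750
r_1(Δx) = -32.0156 / 75.8750 = -0.422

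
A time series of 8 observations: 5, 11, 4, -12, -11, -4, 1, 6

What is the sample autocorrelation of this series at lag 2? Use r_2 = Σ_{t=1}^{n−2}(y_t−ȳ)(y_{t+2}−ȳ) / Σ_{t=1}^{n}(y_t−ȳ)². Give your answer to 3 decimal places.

Mean ȳ = (5 + 11 + 4 − 12 − 11 − 4 + 1 + 6)/8 = 0.0000
Σ(y_t−ȳ)(y_{t+2}−ȳ) = (20.0000) + (-132.0000) + (-44.0000) + (48.0000) + (-11.0000) + (-24.0000) = -143.0000
Denominator Σ(y_t−ȳ)² = 480.0000
r_2 = -143.0000 / 480.0000 = -0.298

-0.298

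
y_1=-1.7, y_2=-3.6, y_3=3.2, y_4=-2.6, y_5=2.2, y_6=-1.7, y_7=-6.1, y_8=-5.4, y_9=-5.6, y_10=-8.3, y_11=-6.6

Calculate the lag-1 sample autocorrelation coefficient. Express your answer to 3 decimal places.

0.372

Mean ȳ = (-1.7 − 3.6 + 3.2 − 2.6 + 2.2 − 1.7 − 6.1 − 5.4 − 5.6 − 8.3 − 6.6)/11 = -3.2909
Numerator Σ_{t=1}^{10}(y_t−ȳ)(y_{t+1}−ȳ) = 48.9836
Denominator Σ(y_t−ȳ)² = 131.6291
r_1 = 48.9836 / 131.6291 = 0.372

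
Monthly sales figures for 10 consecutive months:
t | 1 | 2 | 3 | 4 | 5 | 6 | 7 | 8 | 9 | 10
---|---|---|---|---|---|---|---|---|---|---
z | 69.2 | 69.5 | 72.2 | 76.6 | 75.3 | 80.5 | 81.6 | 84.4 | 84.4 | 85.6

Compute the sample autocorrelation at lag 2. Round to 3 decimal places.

Mean z̄ = (69.2 + 69.5 + 72.2 + 76.6 + 75.3 + 80.5 + 81.6 + 84.4 + 84.4 + 85.6)/10 = 77.9300
Numerator Σ_{t=1}^{8}(z_t−z̄)(z_{t+2}−z̄) = 153.2322
Denominator Σ(z_t−z̄)² = 351.4210
r_2 = 153.2322 / 351.4210 = 0.436

0.436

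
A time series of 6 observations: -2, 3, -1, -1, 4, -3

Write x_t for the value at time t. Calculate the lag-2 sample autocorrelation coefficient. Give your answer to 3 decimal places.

-0.050

Mean x̄ = (-2 + 3 − 1 − 1 + 4 − 3)/6 = 0.0000
Deviations from mean: -2.0000, 3.0000, -1.0000, -1.0000, 4.0000, -3.0000
Σ(x_t−x̄)(x_{t+2}−x̄) = (2.0000) + (-3.0000) + (-4.0000) + (3.0000) = -2.0000
Denominator Σ(x_t−x̄)² = 40.0000
r_2 = -2.0000 / 40.0000 = -0.050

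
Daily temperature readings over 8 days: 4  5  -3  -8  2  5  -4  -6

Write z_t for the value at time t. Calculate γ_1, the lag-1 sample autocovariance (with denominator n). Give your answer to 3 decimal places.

Mean z̄ = (4 + 5 − 3 − 8 + 2 + 5 − 4 − 6)/8 = -0.6250
Σ_{t=1}^{7}(z_t−z̄)(z_{t+1}−z̄) = 24.7344
γ_1 = 24.7344 / 8 = 3.092

3.092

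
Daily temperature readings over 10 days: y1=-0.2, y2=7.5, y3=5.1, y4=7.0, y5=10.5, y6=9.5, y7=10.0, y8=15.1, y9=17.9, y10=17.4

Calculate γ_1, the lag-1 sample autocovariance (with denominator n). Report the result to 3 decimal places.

14.950

Mean ȳ = (-0.2 + 7.5 + 5.1 + 7.0 + 10.5 + 9.5 + 10.0 + 15.1 + 17.9 + 17.4)/10 = 9.9800
Σ_{t=1}^{9}(y_t−ȳ)(y_{t+1}−ȳ) = 149.5016
γ_1 = 149.5016 / 10 = 14.950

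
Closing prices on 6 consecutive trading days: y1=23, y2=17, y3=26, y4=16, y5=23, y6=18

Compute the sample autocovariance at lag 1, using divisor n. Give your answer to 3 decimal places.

Mean ȳ = (23 + 17 + 26 + 16 + 23 + 18)/6 = 20.5000
Σ_{t=1}^{5}(y_t−ȳ)(y_{t+1}−ȳ) = -70.2500
γ_1 = -70.2500 / 6 = -11.708

-11.708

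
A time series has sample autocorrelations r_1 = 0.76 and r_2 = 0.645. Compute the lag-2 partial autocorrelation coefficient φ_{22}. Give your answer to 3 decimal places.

φ_{22} = (r_2 − r_1²) / (1 − r_1²)
r_1² = (0.76)² = 0.5776
Numerator = 0.645 − 0.5776 = 0.0674; denominator = 1 − 0.5776 = 0.4224
φ_{22} = 0.0674 / 0.4224 = 0.160

0.160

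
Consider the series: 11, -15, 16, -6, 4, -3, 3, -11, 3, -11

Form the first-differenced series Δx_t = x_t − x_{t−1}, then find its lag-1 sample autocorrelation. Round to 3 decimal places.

First differences Δx: -26, 31, -22, 10, -7, 6, -14, 14, -14
Mean of differences = -2.4444
Numerator Σ(Δx_t−Δx̄)(Δx_{t+1}−Δx̄) = -2257.9753
Denominator Σ(Δx_t−Δx̄)² = 2840.2222
r_1(Δx) = -2257.9753 / 2840.2222 = -0.795

-0.795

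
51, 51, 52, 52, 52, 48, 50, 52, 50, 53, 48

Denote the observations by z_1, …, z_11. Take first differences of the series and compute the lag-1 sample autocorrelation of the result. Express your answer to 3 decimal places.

First differences Δz: 0, 1, 0, 0, -4, 2, 2, -2, 3, -5
Mean of differences = -0.3000
Numerator Σ(Δz_t−Δz̄)(Δz_{t+1}−Δz̄) = -28.4900
Denominator Σ(Δz_t−Δz̄)² = 62.1000
r_1(Δz) = -28.4900 / 62.1000 = -0.459

-0.459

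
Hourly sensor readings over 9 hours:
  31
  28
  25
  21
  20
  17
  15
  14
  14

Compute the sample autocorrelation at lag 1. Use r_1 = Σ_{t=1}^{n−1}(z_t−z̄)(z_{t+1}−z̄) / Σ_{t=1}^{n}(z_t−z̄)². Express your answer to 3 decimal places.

Mean z̄ = (31 + 28 + 25 + 21 + 20 + 17 + 15 + 14 + 14)/9 = 20.5556
Numerator Σ_{t=1}^{8}(z_t−z̄)(z_{t+1}−z̄) = 213.6914
Denominator Σ(z_t−z̄)² = 314.2222
r_1 = 213.6914 / 314.2222 = 0.680

0.680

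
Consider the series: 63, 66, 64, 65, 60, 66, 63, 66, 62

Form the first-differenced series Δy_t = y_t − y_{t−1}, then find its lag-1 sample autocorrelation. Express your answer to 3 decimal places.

-0.753

First differences Δy: 3, -2, 1, -5, 6, -3, 3, -4
Mean of differences = -0.1250
Numerator Σ(Δy_t−Δȳ)(Δy_{t+1}−Δȳ) = -82.0156
Denominator Σ(Δy_t−Δȳ)² = 108.8750
r_1(Δy) = -82.0156 / 108.8750 = -0.753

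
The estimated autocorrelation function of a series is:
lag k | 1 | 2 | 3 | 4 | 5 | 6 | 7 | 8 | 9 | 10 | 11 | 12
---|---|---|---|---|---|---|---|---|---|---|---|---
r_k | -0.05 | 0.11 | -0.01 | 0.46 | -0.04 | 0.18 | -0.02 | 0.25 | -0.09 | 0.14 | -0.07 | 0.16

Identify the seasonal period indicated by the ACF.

4

The largest autocorrelation is r_4 = 0.46, with a weaker echo at lag 8 (0.25); the remaining lags stay at or below 0.18.
The dominant spike at lag 4 indicates a seasonal period of 4.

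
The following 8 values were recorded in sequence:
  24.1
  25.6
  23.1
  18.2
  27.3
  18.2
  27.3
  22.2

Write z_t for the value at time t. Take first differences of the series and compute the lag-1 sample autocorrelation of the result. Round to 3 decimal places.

First differences Δz: 1.5, -2.5, -4.9, 9.1, -9.1, 9.1, -5.1
Mean of differences = -0.2714
Numerator Σ(Δz_t−Δz̄)(Δz_{t+1}−Δz̄) = -247.7322
Denominator Σ(Δz_t−Δz̄)² = 306.4343
r_1(Δz) = -247.7322 / 306.4343 = -0.808

-0.808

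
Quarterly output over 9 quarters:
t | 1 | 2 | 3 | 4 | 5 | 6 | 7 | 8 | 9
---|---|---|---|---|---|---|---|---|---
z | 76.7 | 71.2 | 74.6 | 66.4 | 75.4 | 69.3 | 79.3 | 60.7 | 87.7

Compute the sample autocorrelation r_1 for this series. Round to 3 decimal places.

-0.656

Mean z̄ = (76.7 + 71.2 + 74.6 + 66.4 + 75.4 + 69.3 + 79.3 + 60.7 + 87.7)/9 = 73.4778
Numerator Σ_{t=1}^{8}(z_t−z̄)(z_{t+1}−z̄) = -319.9216
Denominator Σ(z_t−z̄)² = 487.5156
r_1 = -319.9216 / 487.5156 = -0.656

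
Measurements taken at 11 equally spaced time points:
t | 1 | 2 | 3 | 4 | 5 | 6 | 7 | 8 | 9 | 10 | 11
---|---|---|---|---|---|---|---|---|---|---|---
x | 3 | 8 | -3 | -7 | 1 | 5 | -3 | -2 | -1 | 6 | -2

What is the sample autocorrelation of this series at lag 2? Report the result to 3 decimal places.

-0.569

Mean x̄ = (3 + 8 − 3 − 7 + 1 + 5 − 3 − 2 − 1 + 6 − 2)/11 = 0.4545
Numerator Σ_{t=1}^{9}(x_t−x̄)(x_{t+2}−x̄) = -118.8678
Denominator Σ(x_t−x̄)² = 208.7273
r_2 = -118.8678 / 208.7273 = -0.569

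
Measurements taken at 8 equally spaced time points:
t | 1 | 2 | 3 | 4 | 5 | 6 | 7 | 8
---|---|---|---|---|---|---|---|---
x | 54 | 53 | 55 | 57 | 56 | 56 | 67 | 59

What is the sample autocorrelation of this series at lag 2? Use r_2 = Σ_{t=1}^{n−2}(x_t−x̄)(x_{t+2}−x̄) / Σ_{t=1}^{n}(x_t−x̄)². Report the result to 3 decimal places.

Mean x̄ = (54 + 53 + 55 + 57 + 56 + 56 + 67 + 59)/8 = 57.1250
Deviations from mean: -3.1250, -4.1250, -2.1250, -0.1250, -1.1250, -1.1250, 9.8750, 1.8750
Σ(x_t−x̄)(x_{t+2}−x̄) = (6.6406) + (0.5156) + (2.3906) + (0.1406) + (-11.1094) + (-2.1094) = -3.5313
Denominator Σ(x_t−x̄)² = 134.8750
r_2 = -3.5313 / 134.8750 = -0.026

-0.026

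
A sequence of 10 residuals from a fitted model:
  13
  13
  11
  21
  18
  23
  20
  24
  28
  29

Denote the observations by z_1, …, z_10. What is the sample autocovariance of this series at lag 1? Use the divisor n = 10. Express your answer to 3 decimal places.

19.900

Mean z̄ = (13 + 13 + 11 + 21 + 18 + 23 + 20 + 24 + 28 + 29)/10 = 20.0000
Σ_{t=1}^{9}(z_t−z̄)(z_{t+1}−z̄) = 199.0000
γ_1 = 199.0000 / 10 = 19.900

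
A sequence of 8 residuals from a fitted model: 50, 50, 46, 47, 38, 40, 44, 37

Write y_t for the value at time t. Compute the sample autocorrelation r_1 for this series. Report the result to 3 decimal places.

Mean ȳ = (50 + 50 + 46 + 47 + 38 + 40 + 44 + 37)/8 = 44.0000
Σ(y_t−ȳ)(y_{t+1}−ȳ) = (36.0000) + (12.0000) + (6.0000) + (-18.0000) + (24.0000) + (0.0000) + (0.0000) = 60.0000
Denominator Σ(y_t−ȳ)² = 186.0000
r_1 = 60.0000 / 186.0000 = 0.323

0.323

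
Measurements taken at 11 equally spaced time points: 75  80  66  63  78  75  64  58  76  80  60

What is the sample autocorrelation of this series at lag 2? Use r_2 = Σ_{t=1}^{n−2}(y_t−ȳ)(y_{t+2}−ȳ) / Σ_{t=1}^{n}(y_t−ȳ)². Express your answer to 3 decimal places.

-0.688

Mean ȳ = (75 + 80 + 66 + 63 + 78 + 75 + 64 + 58 + 76 + 80 + 60)/11 = 70.4545
Numerator Σ_{t=1}^{9}(y_t−ȳ)(y_{t+2}−ȳ) = -476.8678
Denominator Σ(y_t−ȳ)² = 692.7273
r_2 = -476.8678 / 692.7273 = -0.688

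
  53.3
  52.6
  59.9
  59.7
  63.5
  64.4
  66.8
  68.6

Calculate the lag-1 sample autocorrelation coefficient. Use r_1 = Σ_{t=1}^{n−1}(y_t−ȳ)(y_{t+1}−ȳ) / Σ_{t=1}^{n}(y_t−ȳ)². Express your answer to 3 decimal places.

0.597

Mean ȳ = (53.3 + 52.6 + 59.9 + 59.7 + 63.5 + 64.4 + 66.8 + 68.6)/8 = 61.1000
Σ(y_t−ȳ)(y_{t+1}−ȳ) = (66.3000) + (10.2000) + (1.6800) + (-3.3600) + (7.9200) + (18.8100) + (42.7500) = 144.3000
Denominator Σ(y_t−ȳ)² = 241.8800
r_1 = 144.3000 / 241.8800 = 0.597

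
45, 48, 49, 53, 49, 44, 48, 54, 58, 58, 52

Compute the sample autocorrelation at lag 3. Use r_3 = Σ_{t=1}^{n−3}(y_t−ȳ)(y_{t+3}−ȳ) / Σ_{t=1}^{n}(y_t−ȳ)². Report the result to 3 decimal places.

-0.329

Mean ȳ = (45 + 48 + 49 + 53 + 49 + 44 + 48 + 54 + 58 + 58 + 52)/11 = 50.7273
Numerator Σ_{t=1}^{8}(y_t−ȳ)(y_{t+3}−ȳ) = -73.1322
Denominator Σ(y_t−ȳ)² = 222.1818
r_3 = -73.1322 / 222.1818 = -0.329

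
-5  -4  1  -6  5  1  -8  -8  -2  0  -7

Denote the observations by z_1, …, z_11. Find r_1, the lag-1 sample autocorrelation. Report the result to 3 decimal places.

Mean z̄ = (-5 − 4 + 1 − 6 + 5 + 1 − 8 − 8 − 2 + 0 − 7)/11 = -3.0000
Numerator Σ_{t=1}^{10}(z_t−z̄)(z_{t+1}−z̄) = -15.0000
Denominator Σ(z_t−z̄)² = 186.0000
r_1 = -15.0000 / 186.0000 = -0.081

-0.081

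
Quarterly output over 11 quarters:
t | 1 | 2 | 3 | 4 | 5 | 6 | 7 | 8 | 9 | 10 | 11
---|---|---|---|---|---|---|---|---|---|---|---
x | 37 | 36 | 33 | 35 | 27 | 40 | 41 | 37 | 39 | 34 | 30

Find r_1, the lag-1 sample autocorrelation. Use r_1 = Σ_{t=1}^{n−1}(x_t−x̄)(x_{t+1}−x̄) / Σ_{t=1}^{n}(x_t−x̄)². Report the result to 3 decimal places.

Mean x̄ = (37 + 36 + 33 + 35 + 27 + 40 + 41 + 37 + 39 + 34 + 30)/11 = 35.3636
Numerator Σ_{t=1}^{10}(x_t−x̄)(x_{t+1}−x̄) = 8.3223
Denominator Σ(x_t−x̄)² = 178.5455
r_1 = 8.3223 / 178.5455 = 0.047

0.047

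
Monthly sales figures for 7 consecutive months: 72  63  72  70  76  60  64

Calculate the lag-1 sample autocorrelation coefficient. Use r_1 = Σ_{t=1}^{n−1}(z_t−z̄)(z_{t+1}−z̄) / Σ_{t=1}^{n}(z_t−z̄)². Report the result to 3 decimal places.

Mean z̄ = (72 + 63 + 72 + 70 + 76 + 60 + 64)/7 = 68.1429
Deviations from mean: 3.8571, -5.1429, 3.8571, 1.8571, 7.8571, -8.1429, -4.1429
Σ(z_t−z̄)(z_{t+1}−z̄) = (-19.8367) + (-19.8367) + (7.1633) + (14.5918) + (-63.9796) + (33.7347) = -48.1633
Denominator Σ(z_t−z̄)² = 204.8571
r_1 = -48.1633 / 204.8571 = -0.235

-0.235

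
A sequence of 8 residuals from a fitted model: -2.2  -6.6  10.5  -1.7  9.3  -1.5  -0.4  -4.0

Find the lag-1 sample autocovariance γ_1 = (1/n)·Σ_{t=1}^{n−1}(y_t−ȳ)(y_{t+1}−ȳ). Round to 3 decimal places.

Mean ȳ = (-2.2 − 6.6 + 10.5 − 1.7 + 9.3 − 1.5 − 0.4 − 4.0)/8 = 0.4250
Σ_{t=1}^{7}(y_t−ȳ)(y_{t+1}−ȳ) = -104.4506
γ_1 = -104.4506 / 8 = -13.056

-13.056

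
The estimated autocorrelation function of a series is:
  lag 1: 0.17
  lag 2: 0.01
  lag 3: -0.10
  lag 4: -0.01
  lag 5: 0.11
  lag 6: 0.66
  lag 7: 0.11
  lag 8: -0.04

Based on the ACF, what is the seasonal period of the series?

6

The largest autocorrelation is r_6 = 0.66; the remaining lags stay at or below 0.17.
The dominant spike at lag 6 indicates a seasonal period of 6.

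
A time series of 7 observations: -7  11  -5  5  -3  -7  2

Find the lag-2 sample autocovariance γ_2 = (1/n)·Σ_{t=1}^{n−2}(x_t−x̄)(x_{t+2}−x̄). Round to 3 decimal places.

8.805

Mean x̄ = (-7 + 11 − 5 + 5 − 3 − 7 + 2)/7 = -0.5714
Deviations: -6.4286, 11.5714, -4.4286, 5.5714, -2.4286, -6.4286, 2.5714
Σ_{t=1}^{5}(x_t−x̄)(x_{t+2}−x̄) = 61.6327
γ_2 = 61.6327 / 7 = 8.805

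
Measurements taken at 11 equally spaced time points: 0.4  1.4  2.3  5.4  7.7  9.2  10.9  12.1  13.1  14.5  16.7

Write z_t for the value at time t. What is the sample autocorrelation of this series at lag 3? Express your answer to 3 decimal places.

Mean z̄ = (0.4 + 1.4 + 2.3 + 5.4 + 7.7 + 9.2 + 10.9 + 12.1 + 13.1 + 14.5 + 16.7)/11 = 8.5182
Numerator Σ_{t=1}^{8}(z_t−z̄)(z_{t+3}−z̄) = 63.2181
Denominator Σ(z_t−z̄)² = 308.3164
r_3 = 63.2181 / 308.3164 = 0.205

0.205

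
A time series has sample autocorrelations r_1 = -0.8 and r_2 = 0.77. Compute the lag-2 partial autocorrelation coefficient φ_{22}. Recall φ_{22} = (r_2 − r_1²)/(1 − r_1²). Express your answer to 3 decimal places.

φ_{22} = (r_2 − r_1²) / (1 − r_1²)
r_1² = (-0.8)² = 0.64
Numerator = 0.77 − 0.6400 = 0.1300; denominator = 1 − 0.6400 = 0.3600
φ_{22} = 0.1300 / 0.3600 = 0.361

0.361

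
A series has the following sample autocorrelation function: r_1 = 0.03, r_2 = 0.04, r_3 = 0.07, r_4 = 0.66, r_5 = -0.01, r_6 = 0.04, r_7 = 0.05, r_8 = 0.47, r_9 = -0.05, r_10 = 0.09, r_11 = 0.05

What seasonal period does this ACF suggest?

The largest autocorrelation is r_4 = 0.66, with a weaker echo at lag 8 (0.47); the remaining lags stay at or below 0.09.
The dominant spike at lag 4 indicates a seasonal period of 4.

4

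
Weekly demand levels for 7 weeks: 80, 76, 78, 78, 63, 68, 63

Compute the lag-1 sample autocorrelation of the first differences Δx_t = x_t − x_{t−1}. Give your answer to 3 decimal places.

First differences Δx: -4, 2, 0, -15, 5, -5
Mean of differences = -2.8333
Numerator Σ(Δx_t−Δx̄)(Δx_{t+1}−Δx̄) = -138.6944
Denominator Σ(Δx_t−Δx̄)² = 246.8333
r_1(Δx) = -138.6944 / 246.8333 = -0.562

-0.562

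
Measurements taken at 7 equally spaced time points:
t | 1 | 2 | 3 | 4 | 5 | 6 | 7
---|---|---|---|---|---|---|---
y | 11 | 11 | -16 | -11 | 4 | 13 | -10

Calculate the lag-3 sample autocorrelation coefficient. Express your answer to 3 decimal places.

-0.190

Mean ȳ = (11 + 11 − 16 − 11 + 4 + 13 − 10)/7 = 0.2857
Deviations from mean: 10.7143, 10.7143, -16.2857, -11.2857, 3.7143, 12.7143, -10.2857
Numerator Σ_{t=1}^{4}(y_t−ȳ)(y_{t+3}−ȳ) = -172.1020
Denominator Σ(y_t−ȳ)² = 903.4286
r_3 = -172.1020 / 903.4286 = -0.190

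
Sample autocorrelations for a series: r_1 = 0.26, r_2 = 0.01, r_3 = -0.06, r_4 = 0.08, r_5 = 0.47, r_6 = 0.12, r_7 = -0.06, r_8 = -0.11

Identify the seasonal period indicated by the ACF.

The largest autocorrelation is r_5 = 0.47; the remaining lags stay at or below 0.26. The elevated value at lag 1 (0.26), dropping to 0.01 at lag 2, reflects decaying short-term dependence rather than seasonality.
The dominant spike at lag 5 indicates a seasonal period of 5.

5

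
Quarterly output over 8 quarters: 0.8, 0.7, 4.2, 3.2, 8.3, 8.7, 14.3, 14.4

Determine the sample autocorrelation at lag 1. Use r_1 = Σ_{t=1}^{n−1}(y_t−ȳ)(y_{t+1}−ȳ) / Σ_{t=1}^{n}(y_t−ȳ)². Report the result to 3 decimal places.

0.614

Mean ȳ = (0.8 + 0.7 + 4.2 + 3.2 + 8.3 + 8.7 + 14.3 + 14.4)/8 = 6.8250
Deviations from mean: -6.0250, -6.1250, -2.6250, -3.6250, 1.4750, 1.8750, 7.4750, 7.5750
Σ(y_t−ȳ)(y_{t+1}−ȳ) = (36.9031) + (16.0781) + (9.5156) + (-5.3469) + (2.7656) + (14.0156) + (56.6231) = 130.5544
Denominator Σ(y_t−ȳ)² = 212.7950
r_1 = 130.5544 / 212.7950 = 0.614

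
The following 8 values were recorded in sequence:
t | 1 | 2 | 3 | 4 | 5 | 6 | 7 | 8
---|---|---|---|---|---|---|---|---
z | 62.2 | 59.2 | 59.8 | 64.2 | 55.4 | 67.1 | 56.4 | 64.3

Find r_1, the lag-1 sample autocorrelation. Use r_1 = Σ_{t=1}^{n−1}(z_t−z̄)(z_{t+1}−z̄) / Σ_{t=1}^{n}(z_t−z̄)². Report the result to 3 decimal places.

Mean z̄ = (62.2 + 59.2 + 59.8 + 64.2 + 55.4 + 67.1 + 56.4 + 64.3)/8 = 61.0750
Deviations from mean: 1.1250, -1.8750, -1.2750, 3.1250, -5.6750, 6.0250, -4.6750, 3.2250
Σ(z_t−z̄)(z_{t+1}−z̄) = (-2.1094) + (2.3906) + (-3.9844) + (-17.7344) + (-34.1919) + (-28.1669) + (-15.0769) = -98.8731
Denominator Σ(z_t−z̄)² = 116.9350
r_1 = -98.8731 / 116.9350 = -0.846

-0.846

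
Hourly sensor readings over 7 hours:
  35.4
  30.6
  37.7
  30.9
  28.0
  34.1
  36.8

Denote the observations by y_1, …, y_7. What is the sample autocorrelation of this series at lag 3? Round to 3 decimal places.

0.058

Mean ȳ = (35.4 + 30.6 + 37.7 + 30.9 + 28.0 + 34.1 + 36.8)/7 = 33.3571
Σ(y_t−ȳ)(y_{t+3}−ȳ) = (-5.0196) + (14.7704) + (3.2261) + (-8.4596) = 4.5173
Denominator Σ(y_t−ȳ)² = 77.7771
r_3 = 4.5173 / 77.7771 = 0.058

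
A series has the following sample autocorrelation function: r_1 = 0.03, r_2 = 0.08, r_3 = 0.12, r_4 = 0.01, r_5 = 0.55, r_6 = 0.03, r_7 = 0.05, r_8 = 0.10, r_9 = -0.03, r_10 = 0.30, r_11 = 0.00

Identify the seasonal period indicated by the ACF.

The largest autocorrelation is r_5 = 0.55, with a weaker echo at lag 10 (0.30); the remaining lags stay at or below 0.12.
The dominant spike at lag 5 indicates a seasonal period of 5.

5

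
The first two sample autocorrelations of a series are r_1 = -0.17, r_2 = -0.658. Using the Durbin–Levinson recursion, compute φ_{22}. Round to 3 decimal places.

-0.707

φ_{22} = (r_2 − r_1²) / (1 − r_1²)
r_1² = (-0.17)² = 0.0289
Numerator = -0.658 − 0.0289 = -0.6869; denominator = 1 − 0.0289 = 0.9711
φ_{22} = -0.6869 / 0.9711 = -0.707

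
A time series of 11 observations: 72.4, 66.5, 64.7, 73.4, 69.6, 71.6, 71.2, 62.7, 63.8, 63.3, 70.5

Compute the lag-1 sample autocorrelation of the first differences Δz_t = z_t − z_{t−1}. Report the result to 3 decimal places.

-0.222

First differences Δz: -5.9, -1.8, 8.7, -3.8, 2.0, -0.4, -8.5, 1.1, -0.5, 7.2
Mean of differences = -0.1900
Numerator Σ(Δz_t−Δz̄)(Δz_{t+1}−Δz̄) = -57.2441
Denominator Σ(Δz_t−Δz̄)² = 257.5290
r_1(Δz) = -57.2441 / 257.5290 = -0.222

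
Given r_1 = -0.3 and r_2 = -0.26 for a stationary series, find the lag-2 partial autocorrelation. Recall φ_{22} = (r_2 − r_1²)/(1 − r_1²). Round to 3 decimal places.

-0.385

φ_{22} = (r_2 − r_1²) / (1 − r_1²)
r_1² = (-0.3)² = 0.09
Numerator = -0.26 − 0.0900 = -0.3500; denominator = 1 − 0.0900 = 0.9100
φ_{22} = -0.3500 / 0.9100 = -0.385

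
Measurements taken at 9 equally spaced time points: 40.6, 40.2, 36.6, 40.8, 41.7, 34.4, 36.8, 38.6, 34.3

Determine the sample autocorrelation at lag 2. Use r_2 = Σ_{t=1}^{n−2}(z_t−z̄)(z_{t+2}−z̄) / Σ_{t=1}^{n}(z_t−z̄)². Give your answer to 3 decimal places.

-0.239

Mean z̄ = (40.6 + 40.2 + 36.6 + 40.8 + 41.7 + 34.4 + 36.8 + 38.6 + 34.3)/9 = 38.2222
Σ(z_t−z̄)(z_{t+2}−z̄) = (-3.8573) + (5.0983) + (-5.6417) + (-9.8528) + (-4.9462) + (-1.4440) + (5.5783) = -15.0654
Denominator Σ(z_t−z̄)² = 63.0956
r_2 = -15.0654 / 63.0956 = -0.239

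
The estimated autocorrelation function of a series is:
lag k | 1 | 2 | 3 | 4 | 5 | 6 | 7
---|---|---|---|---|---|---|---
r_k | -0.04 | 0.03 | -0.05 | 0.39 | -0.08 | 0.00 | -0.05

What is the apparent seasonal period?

4

The largest autocorrelation is r_4 = 0.39; the remaining lags stay at or below 0.03.
The dominant spike at lag 4 indicates a seasonal period of 4.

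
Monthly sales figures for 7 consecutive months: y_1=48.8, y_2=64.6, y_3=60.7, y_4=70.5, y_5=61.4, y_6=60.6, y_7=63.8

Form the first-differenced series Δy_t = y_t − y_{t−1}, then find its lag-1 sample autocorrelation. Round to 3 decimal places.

-0.433

First differences Δy: 15.8, -3.9, 9.8, -9.1, -0.8, 3.2
Mean of differences = 2.5000
Numerator Σ(Δy_t−Δȳ)(Δy_{t+1}−Δȳ) = -180.5500
Denominator Σ(Δy_t−Δȳ)² = 417.0800
r_1(Δy) = -180.5500 / 417.0800 = -0.433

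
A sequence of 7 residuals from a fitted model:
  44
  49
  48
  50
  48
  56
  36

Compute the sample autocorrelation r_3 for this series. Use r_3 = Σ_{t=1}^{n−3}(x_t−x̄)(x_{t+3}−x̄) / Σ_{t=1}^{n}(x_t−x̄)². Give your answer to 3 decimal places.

-0.142

Mean x̄ = (44 + 49 + 48 + 50 + 48 + 56 + 36)/7 = 47.2857
Deviations from mean: -3.2857, 1.7143, 0.7143, 2.7143, 0.7143, 8.7143, -11.2857
Σ(x_t−x̄)(x_{t+3}−x̄) = (-8.9184) + (1.2245) + (6.2245) + (-30.6327) = -32.1020
Denominator Σ(x_t−x̄)² = 225.4286
r_3 = -32.1020 / 225.4286 = -0.142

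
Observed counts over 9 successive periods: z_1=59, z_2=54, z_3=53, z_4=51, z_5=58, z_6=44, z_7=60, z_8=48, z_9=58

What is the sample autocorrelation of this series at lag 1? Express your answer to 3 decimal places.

-0.712

Mean z̄ = (59 + 54 + 53 + 51 + 58 + 44 + 60 + 48 + 58)/9 = 53.8889
Numerator Σ_{t=1}^{8}(z_t−z̄)(z_{t+1}−z̄) = -170.1235
Denominator Σ(z_t−z̄)² = 238.8889
r_1 = -170.1235 / 238.8889 = -0.712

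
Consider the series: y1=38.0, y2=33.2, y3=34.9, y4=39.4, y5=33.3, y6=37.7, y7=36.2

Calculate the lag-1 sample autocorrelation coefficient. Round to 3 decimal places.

-0.562

Mean ȳ = (38.0 + 33.2 + 34.9 + 39.4 + 33.3 + 37.7 + 36.2)/7 = 36.1000
Σ(y_t−ȳ)(y_{t+1}−ȳ) = (-5.5100) + (3.4800) + (-3.9600) + (-9.2400) + (-4.4800) + (0.1600) = -19.5500
Denominator Σ(y_t−ȳ)² = 34.7600
r_1 = -19.5500 / 34.7600 = -0.562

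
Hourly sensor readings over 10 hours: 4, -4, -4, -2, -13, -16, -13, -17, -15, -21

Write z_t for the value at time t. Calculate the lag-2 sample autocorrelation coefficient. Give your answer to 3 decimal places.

0.359

Mean z̄ = (4 − 4 − 4 − 2 − 13 − 16 − 13 − 17 − 15 − 21)/10 = -10.1000
Numerator Σ_{t=1}^{8}(z_t−z̄)(z_{t+2}−z̄) = 208.4800
Denominator Σ(z_t−z̄)² = 580.9000
r_2 = 208.4800 / 580.9000 = 0.359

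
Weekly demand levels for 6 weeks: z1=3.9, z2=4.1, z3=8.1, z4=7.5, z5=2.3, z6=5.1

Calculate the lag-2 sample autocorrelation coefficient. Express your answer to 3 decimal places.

-0.590

Mean z̄ = (3.9 + 4.1 + 8.1 + 7.5 + 2.3 + 5.1)/6 = 5.1667
Deviations from mean: -1.2667, -1.0667, 2.9333, 2.3333, -2.8667, -0.0667
Numerator Σ_{t=1}^{4}(z_t−z̄)(z_{t+2}−z̄) = -14.7689
Denominator Σ(z_t−z̄)² = 25.0133
r_2 = -14.7689 / 25.0133 = -0.590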